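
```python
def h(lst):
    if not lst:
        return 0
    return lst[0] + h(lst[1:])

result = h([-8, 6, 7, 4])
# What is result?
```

(-8) + 6 + 7 + 4 + 0 = 9

Answer: 9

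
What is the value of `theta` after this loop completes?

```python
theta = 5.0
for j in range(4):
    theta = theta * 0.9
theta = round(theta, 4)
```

Exponential decay: 5.0 * 0.9^4
`theta` takes the values: 5.0 → 4.5 → 4.05 → 3.645 → 3.2805

Answer: 3.2805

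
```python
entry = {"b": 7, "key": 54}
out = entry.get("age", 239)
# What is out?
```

Trace:
`entry = {"b": 7, "key": 54}` → entry = {'b': 7, 'key': 54}
`out = entry.get("age", 239)` → out = 239
So out = 239

Answer: 239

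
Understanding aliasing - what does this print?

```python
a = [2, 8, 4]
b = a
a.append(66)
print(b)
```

Key concept: basic list aliasing.
Step by step:
`a = [2, 8, 4]` → a = [2, 8, 4]
`b = a` → b = [2, 8, 4] (same object as a)
`a.append(66)` → a = [2, 8, 4, 66] (same object as b); b = [2, 8, 4, 66] (same object as a)
`print(b)` → prints [2, 8, 4, 66]

Answer: [2, 8, 4, 66]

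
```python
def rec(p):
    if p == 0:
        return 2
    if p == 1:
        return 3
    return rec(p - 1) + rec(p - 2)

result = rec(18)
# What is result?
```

Build up from base cases: rec(0)=2, rec(1)=3, rec(2)=5, rec(3)=8, rec(4)=13, rec(5)=21, rec(6)=34, ..., rec(18)=10946

Answer: 10946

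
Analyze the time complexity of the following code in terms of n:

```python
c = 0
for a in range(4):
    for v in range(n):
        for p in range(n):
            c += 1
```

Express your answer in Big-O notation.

Each loop level contributes: 1 × n × n. Multiplying the contributions gives O(n^2).

Answer: O(n^2)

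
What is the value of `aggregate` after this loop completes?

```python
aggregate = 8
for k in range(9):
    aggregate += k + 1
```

Start at 8, add 1 to 9 = 53
`aggregate` takes the values: 8 → 9 → 11 → 14 → 18 → 23 → 29 → 36 → 44 → 53

Answer: 53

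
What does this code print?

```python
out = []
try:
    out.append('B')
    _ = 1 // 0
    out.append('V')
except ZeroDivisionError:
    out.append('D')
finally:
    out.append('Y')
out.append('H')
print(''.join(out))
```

Execution trace: 'B' (try body) → 'D' (except ZeroDivisionError) → 'Y' (finally) → 'H' (after the try/except). Output: BDYH

Answer: BDYH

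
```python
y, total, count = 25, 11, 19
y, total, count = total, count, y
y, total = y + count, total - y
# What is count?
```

Trace:
`y, total, count = 25, 11, 19` → y = 25; total = 11; count = 19
`y, total, count = total, count, y` → y = 11; total = 19; count = 25
`y, total = y + count, total - y` → y = 36; total = 8
So count = 25

Answer: 25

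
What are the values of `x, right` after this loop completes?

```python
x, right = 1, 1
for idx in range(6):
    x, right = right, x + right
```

Fibonacci: after 6 iterations
`x, right` takes the values: (1, 1) → (1, 2) → (2, 3) → (3, 5) → (5, 8) → (8, 13) → (13, 21)

Answer: 13, 21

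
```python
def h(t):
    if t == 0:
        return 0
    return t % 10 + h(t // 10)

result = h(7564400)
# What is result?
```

Sum of digits of 7564400: 0 + 0 + 4 + 4 + 6 + 5 + 7 = 26

Answer: 26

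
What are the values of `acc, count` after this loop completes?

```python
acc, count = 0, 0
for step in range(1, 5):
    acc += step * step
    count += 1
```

Sum of squares and count
`acc, count` takes the values: (0, 0) → (1, 0) → (1, 1) → (5, 1) → (5, 2) → (14, 2) → (14, 3) → (30, 3) → (30, 4)

Answer: 30, 4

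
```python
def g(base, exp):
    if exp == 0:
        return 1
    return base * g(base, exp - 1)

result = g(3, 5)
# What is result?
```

g(3, 5) = 3 * 3 * 3 * 3 * 3 = 243

Answer: 243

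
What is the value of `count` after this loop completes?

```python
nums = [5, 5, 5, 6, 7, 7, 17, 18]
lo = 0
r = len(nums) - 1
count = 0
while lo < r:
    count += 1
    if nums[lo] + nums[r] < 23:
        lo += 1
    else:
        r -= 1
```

Steps to find pair summing to 23
`count` takes the values: 0 → 1 → 2 → 3 → 4 → 5 → 6 → 7

Answer: 7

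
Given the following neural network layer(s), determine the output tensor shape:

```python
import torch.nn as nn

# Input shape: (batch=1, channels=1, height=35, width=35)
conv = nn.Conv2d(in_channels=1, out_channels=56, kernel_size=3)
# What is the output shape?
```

Input: (1, 1, 35, 35) -> Output: (1, 56, 33, 33)

Answer: (1, 56, 33, 33)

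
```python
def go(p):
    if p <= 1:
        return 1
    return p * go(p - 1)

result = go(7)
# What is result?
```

go(7) = 7 * 6 * 5 * 4 * 3 * 2 * 1 = 5040

Answer: 5040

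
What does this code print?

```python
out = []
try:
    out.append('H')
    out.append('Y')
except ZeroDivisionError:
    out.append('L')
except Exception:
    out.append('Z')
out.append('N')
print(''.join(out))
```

Execution trace: 'H' (try body) → 'Y' (try body, no exception) → 'N' (after the try/except). Output: HYN

Answer: HYN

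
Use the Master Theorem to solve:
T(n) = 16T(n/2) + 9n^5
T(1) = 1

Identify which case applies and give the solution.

a=16, b=2, f(n)=9n^5. log_2(16) = 4. Since c=5 > 4 and the regularity condition holds (16(n/2)^5 = (16/2^5)n^5 with 16/2^5 < 1), Case 3 applies: T(n) = Θ(f(n)) = O(n^5).

Answer: O(n^5) - Case 3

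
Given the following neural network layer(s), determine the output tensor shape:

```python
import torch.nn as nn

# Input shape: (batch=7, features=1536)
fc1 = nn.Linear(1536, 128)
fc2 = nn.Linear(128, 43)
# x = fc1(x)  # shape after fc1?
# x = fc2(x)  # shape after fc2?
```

Input: (7, 1536) -> after fc1: (7, 128) -> Output: (7, 43)

Answer: (7, 43)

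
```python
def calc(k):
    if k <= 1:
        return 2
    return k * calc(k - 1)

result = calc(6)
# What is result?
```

calc(6) = 6 * 5 * 4 * 3 * 2 * 2 = 1440

Answer: 1440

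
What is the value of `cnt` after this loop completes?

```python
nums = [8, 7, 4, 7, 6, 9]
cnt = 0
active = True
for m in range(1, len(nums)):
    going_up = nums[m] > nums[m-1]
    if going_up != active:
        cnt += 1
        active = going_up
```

Count direction changes in [8, 7, 4, 7, 6, 9]
`cnt` takes the values: 0 → 1 → 2 → 3 → 4

Answer: 4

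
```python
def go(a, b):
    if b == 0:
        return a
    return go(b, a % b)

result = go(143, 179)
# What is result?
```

go(143, 179) -> go(179, 143) -> go(143, 36) -> go(36, 35) -> go(35, 1) -> go(1, 0) -> 1

Answer: 1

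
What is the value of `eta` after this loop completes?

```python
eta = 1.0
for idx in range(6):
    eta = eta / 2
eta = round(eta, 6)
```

Halving LR 6 times: 1 / 2^6
`eta` takes the values: 1.0 → 0.5 → 0.25 → 0.125 → 0.0625 → 0.03125 → 0.015625

Answer: 0.015625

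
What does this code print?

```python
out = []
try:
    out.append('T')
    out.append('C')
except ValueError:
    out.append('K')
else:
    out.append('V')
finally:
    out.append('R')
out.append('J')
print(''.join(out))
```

Execution trace: 'T' (try body) → 'C' (try body, no exception) → 'V' (else) → 'R' (finally) → 'J' (after the try/except). Output: TCVRJ

Answer: TCVRJ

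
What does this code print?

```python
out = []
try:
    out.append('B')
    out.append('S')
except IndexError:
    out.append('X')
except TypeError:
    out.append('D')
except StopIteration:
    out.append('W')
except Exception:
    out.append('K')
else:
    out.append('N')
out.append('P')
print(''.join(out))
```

Execution trace: 'B' (try body) → 'S' (try body, no exception) → 'N' (else) → 'P' (after the try/except). Output: BSNP

Answer: BSNP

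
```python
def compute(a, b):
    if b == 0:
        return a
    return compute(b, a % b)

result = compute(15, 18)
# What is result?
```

compute(15, 18) -> compute(18, 15) -> compute(15, 3) -> compute(3, 0) -> 3

Answer: 3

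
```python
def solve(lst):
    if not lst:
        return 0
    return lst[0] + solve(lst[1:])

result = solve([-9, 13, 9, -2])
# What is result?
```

(-9) + 13 + 9 + (-2) + 0 = 11

Answer: 11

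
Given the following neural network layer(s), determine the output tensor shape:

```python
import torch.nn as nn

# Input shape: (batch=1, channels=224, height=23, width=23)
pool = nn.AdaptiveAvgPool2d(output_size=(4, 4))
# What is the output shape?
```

Input: (1, 224, 23, 23) -> Output: (1, 224, 4, 4)

Answer: (1, 224, 4, 4)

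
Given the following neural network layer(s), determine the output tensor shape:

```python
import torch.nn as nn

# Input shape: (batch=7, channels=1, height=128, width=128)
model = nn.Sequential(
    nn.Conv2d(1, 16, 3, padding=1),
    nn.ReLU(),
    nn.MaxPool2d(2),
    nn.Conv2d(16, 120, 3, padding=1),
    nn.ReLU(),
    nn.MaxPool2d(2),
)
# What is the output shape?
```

Input: (7, 1, 128, 128) -> after first Conv2d: (7, 16, 128, 128) -> after first MaxPool2d: (7, 16, 64, 64) -> after second Conv2d: (7, 120, 64, 64) -> Output: (7, 120, 32, 32)

Answer: (7, 120, 32, 32)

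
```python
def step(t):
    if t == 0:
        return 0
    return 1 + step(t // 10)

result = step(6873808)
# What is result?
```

Count of digits of 6873808: 7

Answer: 7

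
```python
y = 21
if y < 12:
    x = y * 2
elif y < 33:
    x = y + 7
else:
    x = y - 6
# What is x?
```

Trace:
`y = 21` → y = 21
`if y < 12: ...` → y < 12 is False, y < 33 is True → x = 28
So x = 28

Answer: 28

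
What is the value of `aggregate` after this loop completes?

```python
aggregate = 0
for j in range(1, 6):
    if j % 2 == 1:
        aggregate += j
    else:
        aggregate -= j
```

Add odd, subtract even
`aggregate` takes the values: 0 → 1 → -1 → 2 → -2 → 3

Answer: 3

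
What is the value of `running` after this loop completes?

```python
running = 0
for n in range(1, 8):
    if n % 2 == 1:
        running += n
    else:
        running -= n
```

Add odd, subtract even
`running` takes the values: 0 → 1 → -1 → 2 → -2 → 3 → -3 → 4

Answer: 4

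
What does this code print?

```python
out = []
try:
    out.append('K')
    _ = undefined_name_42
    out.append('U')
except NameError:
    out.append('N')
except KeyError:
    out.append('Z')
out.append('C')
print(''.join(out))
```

Execution trace: 'K' (try body) → 'N' (except NameError) → 'C' (after the try/except). Output: KNC

Answer: KNC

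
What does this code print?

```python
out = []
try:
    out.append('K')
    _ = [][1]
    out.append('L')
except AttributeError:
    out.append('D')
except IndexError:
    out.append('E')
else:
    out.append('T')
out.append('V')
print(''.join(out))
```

Execution trace: 'K' (try body) → 'E' (except IndexError) → 'V' (after the try/except). Output: KEV

Answer: KEV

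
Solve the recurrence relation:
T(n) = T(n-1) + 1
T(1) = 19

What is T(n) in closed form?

Unrolling: T(n) = T(1) + 1·(n-1) = 19 + 1(n-1) = n + 18.

Answer: T(n) = n + 18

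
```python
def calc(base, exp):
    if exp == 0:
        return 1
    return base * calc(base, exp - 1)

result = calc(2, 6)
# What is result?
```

calc(2, 6) = 2 * 2 * 2 * 2 * 2 * 2 = 64

Answer: 64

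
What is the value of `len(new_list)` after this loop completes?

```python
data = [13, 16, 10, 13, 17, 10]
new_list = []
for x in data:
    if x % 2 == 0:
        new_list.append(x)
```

Count even numbers in [13, 16, 10, 13, 17, 10]
`new_list` takes the values: [] → [16] → [16, 10] → [16, 10, 10]
So `len(new_list)` = 3

Answer: 3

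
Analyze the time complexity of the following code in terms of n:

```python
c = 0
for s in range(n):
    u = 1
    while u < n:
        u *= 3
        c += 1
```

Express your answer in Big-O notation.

Each loop level contributes: n × log n. Multiplying the contributions gives O(n log n).

Answer: O(n log n)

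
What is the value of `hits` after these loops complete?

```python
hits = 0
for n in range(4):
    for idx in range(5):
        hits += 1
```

4 * 5 = 20
`hits` takes the values: 0 → 1 → 2 → 3 → 4 → 5 → 6 → 7 → 8 → 9 → 10 → 11 → 12 → 13 → 14 → 15 → 16 → 17 → 18 → 19 → 20

Answer: 20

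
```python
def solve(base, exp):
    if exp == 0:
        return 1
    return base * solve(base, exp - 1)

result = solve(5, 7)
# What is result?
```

solve(5, 7) = 5 * 5 * 5 * 5 * 5 * 5 * 5 = 78125

Answer: 78125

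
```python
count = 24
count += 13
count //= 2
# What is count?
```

Trace:
`count = 24` → count = 24
`count += 13` → count = 37
`count //= 2` → count = 18
So count = 18

Answer: 18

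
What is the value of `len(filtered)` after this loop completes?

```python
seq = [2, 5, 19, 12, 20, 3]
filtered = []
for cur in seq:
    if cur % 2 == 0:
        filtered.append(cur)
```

Count even numbers in [2, 5, 19, 12, 20, 3]
`filtered` takes the values: [] → [2] → [2, 12] → [2, 12, 20]
So `len(filtered)` = 3

Answer: 3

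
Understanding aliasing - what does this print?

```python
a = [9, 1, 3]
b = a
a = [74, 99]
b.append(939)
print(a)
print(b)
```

Key concept: rebinding vs mutation: a is rebound to a new list, b still points at the original.
Step by step:
`a = [9, 1, 3]` → a = [9, 1, 3]
`b = a` → b = [9, 1, 3] (same object as a)
`a = [74, 99]` → a = [74, 99]
`b.append(939)` → b = [9, 1, 3, 939]
`print(a)` → prints [74, 99]
`print(b)` → prints [9, 1, 3, 939]

Answer:
[74, 99]
[9, 1, 3, 939]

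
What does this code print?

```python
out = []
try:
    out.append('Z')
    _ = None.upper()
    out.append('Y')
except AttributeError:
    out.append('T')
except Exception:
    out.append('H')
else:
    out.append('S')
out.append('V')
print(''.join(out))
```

Execution trace: 'Z' (try body) → 'T' (except AttributeError) → 'V' (after the try/except). Output: ZTV

Answer: ZTV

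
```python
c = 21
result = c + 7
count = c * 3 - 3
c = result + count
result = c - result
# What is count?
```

Trace:
`c = 21` → c = 21
`result = c + 7` → result = 28
`count = c * 3 - 3` → count = 60
`c = result + count` → c = 88
`result = c - result` → result = 60
So count = 60

Answer: 60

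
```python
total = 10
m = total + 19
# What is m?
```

Trace:
`total = 10` → total = 10
`m = total + 19` → m = 29
So m = 29

Answer: 29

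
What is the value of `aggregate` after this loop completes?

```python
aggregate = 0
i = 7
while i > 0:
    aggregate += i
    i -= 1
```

Sum 7 down to 1
`aggregate` takes the values: 0 → 7 → 13 → 18 → 22 → 25 → 27 → 28

Answer: 28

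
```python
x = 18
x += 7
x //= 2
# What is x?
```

Trace:
`x = 18` → x = 18
`x += 7` → x = 25
`x //= 2` → x = 12
So x = 12

Answer: 12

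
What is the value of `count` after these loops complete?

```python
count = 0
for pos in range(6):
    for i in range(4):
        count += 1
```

6 * 4 = 24
`count` takes the values: 0 → 1 → 2 → 3 → 4 → 5 → 6 → 7 → 8 → 9 → 10 → 11 → 12 → 13 → 14 → 15 → 16 → 17 → 18 → 19 → 20 → 21 → 22 → 23 → 24

Answer: 24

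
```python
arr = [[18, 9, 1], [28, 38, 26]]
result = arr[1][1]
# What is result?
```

Trace:
`arr = [[18, 9, 1], [28, 38, 26]]` → arr = [[18, 9, 1], [28, 38, 26]]
`result = arr[1][1]` → result = 38
So result = 38

Answer: 38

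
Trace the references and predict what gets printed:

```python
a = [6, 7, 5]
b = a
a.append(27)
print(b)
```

Key concept: basic list aliasing.
Step by step:
`a = [6, 7, 5]` → a = [6, 7, 5]
`b = a` → b = [6, 7, 5] (same object as a)
`a.append(27)` → a = [6, 7, 5, 27] (same object as b); b = [6, 7, 5, 27] (same object as a)
`print(b)` → prints [6, 7, 5, 27]

Answer: [6, 7, 5, 27]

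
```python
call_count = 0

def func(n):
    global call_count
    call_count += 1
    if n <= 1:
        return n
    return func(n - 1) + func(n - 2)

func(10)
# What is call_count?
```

Calls(n) = 1 + Calls(n-1) + Calls(n-2); Calls(0)=Calls(1)=1. For n=10 this gives 177.

Answer: 177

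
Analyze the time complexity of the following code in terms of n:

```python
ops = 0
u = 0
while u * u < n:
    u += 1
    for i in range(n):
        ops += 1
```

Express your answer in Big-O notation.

Each loop level contributes: √n × n. Multiplying the contributions gives O(n√n).

Answer: O(n√n)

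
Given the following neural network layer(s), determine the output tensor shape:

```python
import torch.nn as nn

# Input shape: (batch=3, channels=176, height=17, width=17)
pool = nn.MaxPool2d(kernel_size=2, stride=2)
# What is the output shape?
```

Input: (3, 176, 17, 17) -> Output: (3, 176, 8, 8)

Answer: (3, 176, 8, 8)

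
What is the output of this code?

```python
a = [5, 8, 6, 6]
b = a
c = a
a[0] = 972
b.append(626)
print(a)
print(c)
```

Key concept: multiple aliases.
Step by step:
`a = [5, 8, 6, 6]` → a = [5, 8, 6, 6]
`b = a` → b = [5, 8, 6, 6] (same object as a)
`c = a` → c = [5, 8, 6, 6] (same object as a, b)
`a[0] = 972` → a = [972, 8, 6, 6] (same object as b, c); b = [972, 8, 6, 6] (same object as a, c); c = [972, 8, 6, 6] (same object as a, b)
`b.append(626)` → a = [972, 8, 6, 6, 626] (same object as b, c); b = [972, 8, 6, 6, 626] (same object as a, c); c = [972, 8, 6, 6, 626] (same object as a, b)
`print(a)` → prints [972, 8, 6, 6, 626]
`print(c)` → prints [972, 8, 6, 6, 626]

Answer:
[972, 8, 6, 6, 626]
[972, 8, 6, 6, 626]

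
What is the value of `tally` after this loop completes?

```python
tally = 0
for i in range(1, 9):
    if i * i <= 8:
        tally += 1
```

Count numbers where i² ≤ 8
`tally` takes the values: 0 → 1 → 2

Answer: 2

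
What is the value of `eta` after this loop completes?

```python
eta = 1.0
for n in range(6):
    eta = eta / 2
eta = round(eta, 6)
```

Halving LR 6 times: 1 / 2^6
`eta` takes the values: 1.0 → 0.5 → 0.25 → 0.125 → 0.0625 → 0.03125 → 0.015625

Answer: 0.015625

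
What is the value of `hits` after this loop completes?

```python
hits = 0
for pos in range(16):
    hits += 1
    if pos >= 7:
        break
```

Loop breaks when pos reaches 7, hits is 8
`hits` takes the values: 0 → 1 → 2 → 3 → 4 → 5 → 6 → 7 → 8

Answer: 8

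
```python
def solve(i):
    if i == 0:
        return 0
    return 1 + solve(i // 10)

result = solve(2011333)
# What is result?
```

Count of digits of 2011333: 7

Answer: 7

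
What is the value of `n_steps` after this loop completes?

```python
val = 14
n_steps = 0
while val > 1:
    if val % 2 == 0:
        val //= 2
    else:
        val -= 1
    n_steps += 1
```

Steps to reduce 14 to 1
`n_steps` takes the values: 0 → 1 → 2 → 3 → 4 → 5

Answer: 5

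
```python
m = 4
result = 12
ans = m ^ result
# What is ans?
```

Trace:
`m = 4` → m = 4
`result = 12` → result = 12
`ans = m ^ result` → ans = 8
So ans = 8

Answer: 8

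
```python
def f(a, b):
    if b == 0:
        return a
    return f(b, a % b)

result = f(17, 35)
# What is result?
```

f(17, 35) -> f(35, 17) -> f(17, 1) -> f(1, 0) -> 1

Answer: 1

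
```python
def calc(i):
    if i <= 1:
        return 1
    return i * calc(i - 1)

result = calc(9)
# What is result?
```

calc(9) = 9 * 8 * 7 * 6 * 5 * 4 * 3 * 2 * 1 = 362880

Answer: 362880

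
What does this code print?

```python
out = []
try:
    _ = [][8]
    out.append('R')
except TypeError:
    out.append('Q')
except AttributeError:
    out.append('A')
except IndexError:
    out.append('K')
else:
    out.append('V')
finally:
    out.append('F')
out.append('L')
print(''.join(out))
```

Execution trace: 'K' (except IndexError) → 'F' (finally) → 'L' (after the try/except). Output: KFL

Answer: KFL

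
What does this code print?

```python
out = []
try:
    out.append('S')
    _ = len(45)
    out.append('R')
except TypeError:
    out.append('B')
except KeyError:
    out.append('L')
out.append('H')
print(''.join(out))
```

Execution trace: 'S' (try body) → 'B' (except TypeError) → 'H' (after the try/except). Output: SBH

Answer: SBH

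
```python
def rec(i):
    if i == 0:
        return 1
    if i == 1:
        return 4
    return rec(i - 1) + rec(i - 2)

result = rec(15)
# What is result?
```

Build up from base cases: rec(0)=1, rec(1)=4, rec(2)=5, rec(3)=9, rec(4)=14, rec(5)=23, rec(6)=37, ..., rec(15)=2817

Answer: 2817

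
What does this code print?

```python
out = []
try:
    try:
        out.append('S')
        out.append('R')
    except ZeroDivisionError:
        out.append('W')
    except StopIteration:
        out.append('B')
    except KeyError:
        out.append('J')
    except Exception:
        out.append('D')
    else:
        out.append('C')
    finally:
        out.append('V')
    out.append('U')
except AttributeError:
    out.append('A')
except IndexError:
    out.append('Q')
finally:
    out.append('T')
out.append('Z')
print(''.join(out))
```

Execution trace: 'S' (inner try body) → 'R' (inner try body, no exception) → 'C' (inner else) → 'V' (inner finally) → 'U' (try body, no exception) → 'T' (finally) → 'Z' (after the try/except). Output: SRCVUTZ

Answer: SRCVUTZ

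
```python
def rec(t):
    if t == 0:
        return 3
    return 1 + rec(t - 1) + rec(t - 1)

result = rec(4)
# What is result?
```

rec(t) = 1 + 2·rec(t-1), rec(0)=3. Closed form: (3+1)·2^4 - 1 = 63.

Answer: 63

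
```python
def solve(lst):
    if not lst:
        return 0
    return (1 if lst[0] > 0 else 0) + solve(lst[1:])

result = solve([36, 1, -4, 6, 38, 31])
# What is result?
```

Count of positive elements in [36, 1, -4, 6, 38, 31] = 5

Answer: 5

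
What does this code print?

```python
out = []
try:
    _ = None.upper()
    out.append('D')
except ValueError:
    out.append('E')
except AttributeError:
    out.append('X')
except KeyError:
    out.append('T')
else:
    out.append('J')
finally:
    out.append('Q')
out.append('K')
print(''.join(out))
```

Execution trace: 'X' (except AttributeError) → 'Q' (finally) → 'K' (after the try/except). Output: XQK

Answer: XQK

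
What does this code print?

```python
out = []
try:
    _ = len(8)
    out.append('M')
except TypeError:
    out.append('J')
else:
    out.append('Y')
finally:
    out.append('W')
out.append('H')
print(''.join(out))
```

Execution trace: 'J' (except TypeError) → 'W' (finally) → 'H' (after the try/except). Output: JWH

Answer: JWH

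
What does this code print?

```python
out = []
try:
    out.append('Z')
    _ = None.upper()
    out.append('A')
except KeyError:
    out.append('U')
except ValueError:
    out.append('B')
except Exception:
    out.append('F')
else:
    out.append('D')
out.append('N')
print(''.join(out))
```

Execution trace: 'Z' (try body) → 'F' (except Exception) → 'N' (after the try/except). Output: ZFN

Answer: ZFN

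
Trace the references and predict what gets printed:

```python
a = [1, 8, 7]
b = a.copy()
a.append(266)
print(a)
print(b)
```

Key concept: list.copy() creates independent copy.
Step by step:
`a = [1, 8, 7]` → a = [1, 8, 7]
`b = a.copy()` → b = [1, 8, 7]
`a.append(266)` → a = [1, 8, 7, 266]
`print(a)` → prints [1, 8, 7, 266]
`print(b)` → prints [1, 8, 7]

Answer:
[1, 8, 7, 266]
[1, 8, 7]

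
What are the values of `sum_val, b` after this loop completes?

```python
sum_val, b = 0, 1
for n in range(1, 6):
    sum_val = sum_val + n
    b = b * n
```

Sum and factorial of 1 to 5
`sum_val, b` takes the values: (0, 1) → (1, 1) → (3, 1) → (3, 2) → (6, 2) → (6, 6) → (10, 6) → (10, 24) → (15, 24) → (15, 120)

Answer: 15, 120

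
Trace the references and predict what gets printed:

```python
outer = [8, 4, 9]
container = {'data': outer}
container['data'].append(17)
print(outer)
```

Key concept: dict holds reference to list.
Step by step:
`outer = [8, 4, 9]` → outer = [8, 4, 9]
`container = {'data': outer}` → container = {'data': [8, 4, 9]}
`container['data'].append(17)` → outer = [8, 4, 9, 17]; container = {'data': [8, 4, 9, 17]}
`print(outer)` → prints [8, 4, 9, 17]

Answer: [8, 4, 9, 17]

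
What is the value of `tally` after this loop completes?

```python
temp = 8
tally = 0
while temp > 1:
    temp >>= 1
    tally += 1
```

Count right shifts until 1
`tally` takes the values: 0 → 1 → 2 → 3

Answer: 3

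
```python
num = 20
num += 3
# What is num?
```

Trace:
`num = 20` → num = 20
`num += 3` → num = 23
So num = 23

Answer: 23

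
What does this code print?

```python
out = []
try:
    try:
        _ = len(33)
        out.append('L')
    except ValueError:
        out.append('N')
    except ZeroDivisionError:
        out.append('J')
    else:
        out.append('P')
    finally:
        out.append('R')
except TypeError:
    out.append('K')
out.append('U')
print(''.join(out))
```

Execution trace: 'R' (inner finally) → 'K' (outer except TypeError) → 'U' (after the try/except). Output: RKU

Answer: RKU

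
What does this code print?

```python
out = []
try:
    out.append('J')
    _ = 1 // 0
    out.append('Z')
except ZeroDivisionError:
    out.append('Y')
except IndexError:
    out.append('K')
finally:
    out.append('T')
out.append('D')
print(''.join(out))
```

Execution trace: 'J' (try body) → 'Y' (except ZeroDivisionError) → 'T' (finally) → 'D' (after the try/except). Output: JYTD

Answer: JYTD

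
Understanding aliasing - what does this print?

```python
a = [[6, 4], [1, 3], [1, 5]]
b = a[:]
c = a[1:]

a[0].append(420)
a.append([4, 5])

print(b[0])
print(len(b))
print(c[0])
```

Key concept: slice with nested mutation.
Step by step:
`a = [[6, 4], [1, 3], [1, 5]]` → a = [[6, 4], [1, 3], [1, 5]]
`b = a[:]` → b = [[6, 4], [1, 3], [1, 5]]
`c = a[1:]` → c = [[1, 3], [1, 5]]
`a[0].append(420)` → a = [[6, 4, 420], [1, 3], [1, 5]]; b = [[6, 4, 420], [1, 3], [1, 5]]
`a.append([4, 5])` → a = [[6, 4, 420], [1, 3], [1, 5], [4, 5]]
`print(b[0])` → prints [6, 4, 420]
`print(len(b))` → prints 3
`print(c[0])` → prints [1, 3]

Answer:
[6, 4, 420]
3
[1, 3]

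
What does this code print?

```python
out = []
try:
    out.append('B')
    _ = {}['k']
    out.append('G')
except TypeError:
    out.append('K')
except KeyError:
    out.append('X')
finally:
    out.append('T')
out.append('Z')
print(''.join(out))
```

Execution trace: 'B' (try body) → 'X' (except KeyError) → 'T' (finally) → 'Z' (after the try/except). Output: BXTZ

Answer: BXTZ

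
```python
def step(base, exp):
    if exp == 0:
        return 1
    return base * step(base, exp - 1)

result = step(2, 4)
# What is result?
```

step(2, 4) = 2 * 2 * 2 * 2 = 16

Answer: 16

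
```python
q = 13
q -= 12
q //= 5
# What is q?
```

Trace:
`q = 13` → q = 13
`q -= 12` → q = 1
`q //= 5` → q = 0
So q = 0

Answer: 0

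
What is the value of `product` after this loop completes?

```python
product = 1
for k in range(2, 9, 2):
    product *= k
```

Product of even numbers 2 to 8
`product` takes the values: 1 → 2 → 8 → 48 → 384

Answer: 384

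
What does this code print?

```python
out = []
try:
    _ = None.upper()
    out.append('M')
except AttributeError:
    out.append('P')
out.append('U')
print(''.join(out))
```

Execution trace: 'P' (except AttributeError) → 'U' (after the try/except). Output: PU

Answer: PU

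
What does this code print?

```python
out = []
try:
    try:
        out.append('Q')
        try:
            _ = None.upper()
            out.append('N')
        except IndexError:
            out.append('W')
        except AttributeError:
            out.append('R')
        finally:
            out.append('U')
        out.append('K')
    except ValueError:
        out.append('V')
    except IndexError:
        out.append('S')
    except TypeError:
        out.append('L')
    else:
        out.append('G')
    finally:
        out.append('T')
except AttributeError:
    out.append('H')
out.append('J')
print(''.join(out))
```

Execution trace: 'Q' (try body) → 'R' (inner except AttributeError) → 'U' (inner finally) → 'K' (try body, no exception) → 'G' (else) → 'T' (finally) → 'J' (after the try/except). Output: QRUKGTJ

Answer: QRUKGTJ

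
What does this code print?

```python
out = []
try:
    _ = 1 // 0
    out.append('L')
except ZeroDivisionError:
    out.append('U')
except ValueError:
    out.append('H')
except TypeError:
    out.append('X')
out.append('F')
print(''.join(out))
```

Execution trace: 'U' (except ZeroDivisionError) → 'F' (after the try/except). Output: UF

Answer: UF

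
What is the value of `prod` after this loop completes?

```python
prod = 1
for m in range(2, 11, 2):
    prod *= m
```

Product of even numbers 2 to 10
`prod` takes the values: 1 → 2 → 8 → 48 → 384 → 3840

Answer: 3840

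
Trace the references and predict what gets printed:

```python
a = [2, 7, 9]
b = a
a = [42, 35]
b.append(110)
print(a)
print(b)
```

Key concept: rebinding vs mutation: a is rebound to a new list, b still points at the original.
Step by step:
`a = [2, 7, 9]` → a = [2, 7, 9]
`b = a` → b = [2, 7, 9] (same object as a)
`a = [42, 35]` → a = [42, 35]
`b.append(110)` → b = [2, 7, 9, 110]
`print(a)` → prints [42, 35]
`print(b)` → prints [2, 7, 9, 110]

Answer:
[42, 35]
[2, 7, 9, 110]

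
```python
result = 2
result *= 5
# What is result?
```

Trace:
`result = 2` → result = 2
`result *= 5` → result = 10
So result = 10

Answer: 10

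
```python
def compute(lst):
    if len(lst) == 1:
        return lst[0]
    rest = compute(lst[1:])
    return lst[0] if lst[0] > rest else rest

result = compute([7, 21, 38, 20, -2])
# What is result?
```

Recursive max over [7, 21, 38, 20, -2] = 38

Answer: 38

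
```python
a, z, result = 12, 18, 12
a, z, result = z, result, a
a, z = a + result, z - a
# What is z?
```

Trace:
`a, z, result = 12, 18, 12` → a = 12; z = 18; result = 12
`a, z, result = z, result, a` → a = 18; z = 12; result = 12
`a, z = a + result, z - a` → a = 30; z = -6
So z = -6

Answer: -6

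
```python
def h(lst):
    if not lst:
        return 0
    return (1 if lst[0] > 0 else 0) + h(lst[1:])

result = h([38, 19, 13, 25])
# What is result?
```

Count of positive elements in [38, 19, 13, 25] = 4

Answer: 4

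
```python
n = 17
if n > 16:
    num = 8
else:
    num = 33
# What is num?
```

Trace:
`n = 17` → n = 17
`if n > 16: ...` → n > 16 is True → num = 8
So num = 8

Answer: 8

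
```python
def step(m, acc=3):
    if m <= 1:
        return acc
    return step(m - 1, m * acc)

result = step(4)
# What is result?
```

Accumulator trace (n, acc): (4, 3) -> (3, 12) -> (2, 36) -> (1, 72) -> return 72

Answer: 72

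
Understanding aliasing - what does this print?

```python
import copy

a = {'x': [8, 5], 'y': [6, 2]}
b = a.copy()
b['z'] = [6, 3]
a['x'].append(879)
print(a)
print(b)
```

Key concept: shallow copy of dict with mutable values.
Step by step:
`a = {'x': [8, 5], 'y': [6, 2]}` → a = {'x': [8, 5], 'y': [6, 2]}
`b = a.copy()` → b = {'x': [8, 5], 'y': [6, 2]}
`b['z'] = [6, 3]` → b = {'x': [8, 5], 'y': [6, 2], 'z': [6, 3]}
`a['x'].append(879)` → a = {'x': [8, 5, 879], 'y': [6, 2]}; b = {'x': [8, 5, 879], 'y': [6, 2], 'z': [6, 3]}
`print(a)` → prints {'x': [8, 5, 879], 'y': [6, 2]}
`print(b)` → prints {'x': [8, 5, 879], 'y': [6, 2], 'z': [6, 3]}

Answer:
{'x': [8, 5, 879], 'y': [6, 2]}
{'x': [8, 5, 879], 'y': [6, 2], 'z': [6, 3]}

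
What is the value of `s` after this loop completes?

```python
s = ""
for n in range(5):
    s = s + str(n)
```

Concatenate digits 0 to 4
`s` takes the values: "" → "0" → "01" → "012" → "0123" → "01234"

Answer: "01234"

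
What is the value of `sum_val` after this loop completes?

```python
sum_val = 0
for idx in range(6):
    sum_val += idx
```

Sum of 0 to 5 = 15
`sum_val` takes the values: 0 → 1 → 3 → 6 → 10 → 15

Answer: 15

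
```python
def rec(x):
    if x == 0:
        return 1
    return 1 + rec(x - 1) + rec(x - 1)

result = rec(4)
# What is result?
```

rec(x) = 1 + 2·rec(x-1), rec(0)=1. Closed form: (1+1)·2^4 - 1 = 31.

Answer: 31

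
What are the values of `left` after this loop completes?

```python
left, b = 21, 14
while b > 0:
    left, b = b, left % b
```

GCD of 21 and 14
`left` takes the values: 21 → 14 → 7

Answer: 7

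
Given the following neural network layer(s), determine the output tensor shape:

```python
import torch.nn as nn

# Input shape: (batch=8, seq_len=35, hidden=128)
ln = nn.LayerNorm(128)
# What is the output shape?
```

Input: (8, 35, 128) -> Output: (8, 35, 128)

Answer: (8, 35, 128)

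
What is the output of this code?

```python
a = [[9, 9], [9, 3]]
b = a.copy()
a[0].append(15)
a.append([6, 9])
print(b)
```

Key concept: shallow copy with nested lists.
Step by step:
`a = [[9, 9], [9, 3]]` → a = [[9, 9], [9, 3]]
`b = a.copy()` → b = [[9, 9], [9, 3]]
`a[0].append(15)` → a = [[9, 9, 15], [9, 3]]; b = [[9, 9, 15], [9, 3]]
`a.append([6, 9])` → a = [[9, 9, 15], [9, 3], [6, 9]]
`print(b)` → prints [[9, 9, 15], [9, 3]]

Answer: [[9, 9, 15], [9, 3]]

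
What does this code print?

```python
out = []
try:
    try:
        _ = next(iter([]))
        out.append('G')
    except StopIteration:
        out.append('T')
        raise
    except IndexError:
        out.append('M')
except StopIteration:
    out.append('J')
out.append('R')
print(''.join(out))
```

Execution trace: 'T' (except StopIteration) → 'J' (outer except StopIteration) → 'R' (after the try/except). Output: TJR

Answer: TJR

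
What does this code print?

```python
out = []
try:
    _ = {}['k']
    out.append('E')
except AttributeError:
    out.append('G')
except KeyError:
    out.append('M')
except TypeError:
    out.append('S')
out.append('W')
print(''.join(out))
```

Execution trace: 'M' (except KeyError) → 'W' (after the try/except). Output: MW

Answer: MW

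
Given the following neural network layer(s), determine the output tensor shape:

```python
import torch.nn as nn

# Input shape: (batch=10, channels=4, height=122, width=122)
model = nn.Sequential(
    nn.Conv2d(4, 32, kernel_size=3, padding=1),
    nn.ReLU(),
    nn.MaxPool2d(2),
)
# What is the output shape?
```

Input: (10, 4, 122, 122) -> after Conv2d: (10, 32, 122, 122) -> after ReLU: (10, 32, 122, 122) -> Output: (10, 32, 61, 61)

Answer: (10, 32, 61, 61)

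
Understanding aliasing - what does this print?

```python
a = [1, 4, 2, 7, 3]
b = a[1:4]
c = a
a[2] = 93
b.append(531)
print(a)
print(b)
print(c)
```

Key concept: slice vs alias.
Step by step:
`a = [1, 4, 2, 7, 3]` → a = [1, 4, 2, 7, 3]
`b = a[1:4]` → b = [4, 2, 7]
`c = a` → c = [1, 4, 2, 7, 3] (same object as a)
`a[2] = 93` → a = [1, 4, 93, 7, 3] (same object as c); c = [1, 4, 93, 7, 3] (same object as a)
`b.append(531)` → b = [4, 2, 7, 531]
`print(a)` → prints [1, 4, 93, 7, 3]
`print(b)` → prints [4, 2, 7, 531]
`print(c)` → prints [1, 4, 93, 7, 3]

Answer:
[1, 4, 93, 7, 3]
[4, 2, 7, 531]
[1, 4, 93, 7, 3]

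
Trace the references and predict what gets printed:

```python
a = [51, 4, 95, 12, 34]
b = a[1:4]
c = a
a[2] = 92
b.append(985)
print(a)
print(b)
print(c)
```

Key concept: slice vs alias.
Step by step:
`a = [51, 4, 95, 12, 34]` → a = [51, 4, 95, 12, 34]
`b = a[1:4]` → b = [4, 95, 12]
`c = a` → c = [51, 4, 95, 12, 34] (same object as a)
`a[2] = 92` → a = [51, 4, 92, 12, 34] (same object as c); c = [51, 4, 92, 12, 34] (same object as a)
`b.append(985)` → b = [4, 95, 12, 985]
`print(a)` → prints [51, 4, 92, 12, 34]
`print(b)` → prints [4, 95, 12, 985]
`print(c)` → prints [51, 4, 92, 12, 34]

Answer:
[51, 4, 92, 12, 34]
[4, 95, 12, 985]
[51, 4, 92, 12, 34]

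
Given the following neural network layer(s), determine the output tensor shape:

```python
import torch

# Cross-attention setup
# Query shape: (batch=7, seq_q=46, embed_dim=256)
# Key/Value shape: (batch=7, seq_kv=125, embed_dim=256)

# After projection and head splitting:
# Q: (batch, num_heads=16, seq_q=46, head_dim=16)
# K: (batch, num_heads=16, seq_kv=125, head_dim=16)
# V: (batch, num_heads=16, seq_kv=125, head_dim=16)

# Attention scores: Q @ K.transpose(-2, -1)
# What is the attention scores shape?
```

Input: (7, 46, 256) -> Output: (7, 16, 46, 125)

Answer: (7, 16, 46, 125)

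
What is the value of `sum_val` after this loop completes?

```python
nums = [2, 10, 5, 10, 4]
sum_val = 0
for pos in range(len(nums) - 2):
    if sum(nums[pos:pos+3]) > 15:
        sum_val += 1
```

Count windows with sum > 15
`sum_val` takes the values: 0 → 1 → 2 → 3

Answer: 3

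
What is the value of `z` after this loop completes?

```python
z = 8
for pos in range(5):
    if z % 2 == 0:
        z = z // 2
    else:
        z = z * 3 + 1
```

Collatz-style transformation from 8
`z` takes the values: 8 → 4 → 2 → 1 → 4 → 2

Answer: 2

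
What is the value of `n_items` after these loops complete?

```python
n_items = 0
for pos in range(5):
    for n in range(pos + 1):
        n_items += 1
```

Triangle: 1 + 2 + ... + 5
`n_items` takes the values: 0 → 1 → 2 → 3 → 4 → 5 → 6 → 7 → 8 → 9 → 10 → 11 → 12 → 13 → 14 → 15

Answer: 15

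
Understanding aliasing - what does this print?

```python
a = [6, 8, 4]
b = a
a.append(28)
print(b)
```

Key concept: basic list aliasing.
Step by step:
`a = [6, 8, 4]` → a = [6, 8, 4]
`b = a` → b = [6, 8, 4] (same object as a)
`a.append(28)` → a = [6, 8, 4, 28] (same object as b); b = [6, 8, 4, 28] (same object as a)
`print(b)` → prints [6, 8, 4, 28]

Answer: [6, 8, 4, 28]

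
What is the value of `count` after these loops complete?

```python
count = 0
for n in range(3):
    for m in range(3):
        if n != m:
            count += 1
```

3² - 3 (exclude diagonal)
`count` takes the values: 0 → 1 → 2 → 3 → 4 → 5 → 6

Answer: 6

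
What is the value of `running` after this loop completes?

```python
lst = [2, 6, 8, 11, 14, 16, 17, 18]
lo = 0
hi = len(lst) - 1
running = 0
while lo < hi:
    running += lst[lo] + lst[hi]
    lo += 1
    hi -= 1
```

Sum of pairs from ends
`running` takes the values: 0 → 20 → 43 → 67 → 92

Answer: 92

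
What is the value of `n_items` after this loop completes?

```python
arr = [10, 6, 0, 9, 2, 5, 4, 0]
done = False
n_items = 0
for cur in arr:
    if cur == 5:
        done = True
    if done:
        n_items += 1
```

Count elements after first 5 in [10, 6, 0, 9, 2, 5, 4, 0]
`n_items` takes the values: 0 → 1 → 2 → 3

Answer: 3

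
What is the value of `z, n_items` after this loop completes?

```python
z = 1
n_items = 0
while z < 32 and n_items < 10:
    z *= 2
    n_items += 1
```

Double until >= 32 or 10 iterations
`z, n_items` takes the values: (1, 0) → (2, 0) → (2, 1) → (4, 1) → (4, 2) → (8, 2) → (8, 3) → (16, 3) → (16, 4) → (32, 4) → (32, 5)

Answer: 32, 5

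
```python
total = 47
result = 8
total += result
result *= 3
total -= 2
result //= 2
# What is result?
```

Trace:
`total = 47` → total = 47
`result = 8` → result = 8
`total += result` → total = 55
`result *= 3` → result = 24
`total -= 2` → total = 53
`result //= 2` → result = 12
So result = 12

Answer: 12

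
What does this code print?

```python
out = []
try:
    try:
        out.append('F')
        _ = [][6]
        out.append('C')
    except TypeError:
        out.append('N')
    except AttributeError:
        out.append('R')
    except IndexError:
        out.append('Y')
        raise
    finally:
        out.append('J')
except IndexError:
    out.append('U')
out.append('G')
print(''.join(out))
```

Execution trace: 'F' (inner try body) → 'Y' (inner except IndexError) → 'J' (inner finally) → 'U' (outer except IndexError) → 'G' (after the try/except). Output: FYJUG

Answer: FYJUG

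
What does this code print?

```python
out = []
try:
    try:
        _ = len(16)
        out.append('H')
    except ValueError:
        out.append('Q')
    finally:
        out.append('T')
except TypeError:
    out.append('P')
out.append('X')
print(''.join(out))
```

Execution trace: 'T' (finally) → 'P' (outer except TypeError) → 'X' (after the try/except). Output: TPX

Answer: TPX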